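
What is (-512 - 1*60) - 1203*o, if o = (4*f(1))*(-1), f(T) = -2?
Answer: -10196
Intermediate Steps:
o = 8 (o = (4*(-2))*(-1) = -8*(-1) = 8)
(-512 - 1*60) - 1203*o = (-512 - 1*60) - 1203*8 = (-512 - 60) - 9624 = -572 - 9624 = -10196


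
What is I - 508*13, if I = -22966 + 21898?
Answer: -7672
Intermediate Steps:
I = -1068
I - 508*13 = -1068 - 508*13 = -1068 - 1*6604 = -1068 - 6604 = -7672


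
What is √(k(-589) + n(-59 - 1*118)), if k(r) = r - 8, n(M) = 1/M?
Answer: I*√18703590/177 ≈ 24.434*I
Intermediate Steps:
k(r) = -8 + r
√(k(-589) + n(-59 - 1*118)) = √((-8 - 589) + 1/(-59 - 1*118)) = √(-597 + 1/(-59 - 118)) = √(-597 + 1/(-177)) = √(-597 - 1/177) = √(-105670/177) = I*√18703590/177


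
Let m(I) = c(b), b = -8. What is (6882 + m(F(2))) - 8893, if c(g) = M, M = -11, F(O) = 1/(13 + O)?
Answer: -2022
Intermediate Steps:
c(g) = -11
m(I) = -11
(6882 + m(F(2))) - 8893 = (6882 - 11) - 8893 = 6871 - 8893 = -2022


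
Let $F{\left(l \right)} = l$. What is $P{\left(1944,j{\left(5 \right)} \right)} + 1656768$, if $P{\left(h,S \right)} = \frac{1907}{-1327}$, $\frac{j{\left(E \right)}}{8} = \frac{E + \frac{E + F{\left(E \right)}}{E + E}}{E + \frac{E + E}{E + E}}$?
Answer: $\frac{2198529229}{1327} \approx 1.6568 \cdot 10^{6}$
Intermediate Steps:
$j{\left(E \right)} = 8$ ($j{\left(E \right)} = 8 \frac{E + \frac{E + E}{E + E}}{E + \frac{E + E}{E + E}} = 8 \frac{E + \frac{2 E}{2 E}}{E + \frac{2 E}{2 E}} = 8 \frac{E + 2 E \frac{1}{2 E}}{E + 2 E \frac{1}{2 E}} = 8 \frac{E + 1}{E + 1} = 8 \frac{1 + E}{1 + E} = 8 \cdot 1 = 8$)
$P{\left(h,S \right)} = - \frac{1907}{1327}$ ($P{\left(h,S \right)} = 1907 \left(- \frac{1}{1327}\right) = - \frac{1907}{1327}$)
$P{\left(1944,j{\left(5 \right)} \right)} + 1656768 = - \frac{1907}{1327} + 1656768 = \frac{2198529229}{1327}$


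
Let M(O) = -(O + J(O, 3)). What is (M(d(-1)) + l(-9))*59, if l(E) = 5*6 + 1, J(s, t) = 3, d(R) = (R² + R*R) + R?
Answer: 1593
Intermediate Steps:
d(R) = R + 2*R² (d(R) = (R² + R²) + R = 2*R² + R = R + 2*R²)
l(E) = 31 (l(E) = 30 + 1 = 31)
M(O) = -3 - O (M(O) = -(O + 3) = -(3 + O) = -3 - O)
(M(d(-1)) + l(-9))*59 = ((-3 - (-1)*(1 + 2*(-1))) + 31)*59 = ((-3 - (-1)*(1 - 2)) + 31)*59 = ((-3 - (-1)*(-1)) + 31)*59 = ((-3 - 1*1) + 31)*59 = ((-3 - 1) + 31)*59 = (-4 + 31)*59 = 27*59 = 1593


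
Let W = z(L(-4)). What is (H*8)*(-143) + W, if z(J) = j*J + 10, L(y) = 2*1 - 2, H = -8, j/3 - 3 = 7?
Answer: 9162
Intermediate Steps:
j = 30 (j = 9 + 3*7 = 9 + 21 = 30)
L(y) = 0 (L(y) = 2 - 2 = 0)
z(J) = 10 + 30*J (z(J) = 30*J + 10 = 10 + 30*J)
W = 10 (W = 10 + 30*0 = 10 + 0 = 10)
(H*8)*(-143) + W = -8*8*(-143) + 10 = -64*(-143) + 10 = 9152 + 10 = 9162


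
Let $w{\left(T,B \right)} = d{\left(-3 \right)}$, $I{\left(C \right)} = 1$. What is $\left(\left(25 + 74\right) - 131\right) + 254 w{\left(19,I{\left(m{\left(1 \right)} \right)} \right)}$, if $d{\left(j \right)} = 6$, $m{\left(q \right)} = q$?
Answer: $1492$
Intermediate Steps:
$w{\left(T,B \right)} = 6$
$\left(\left(25 + 74\right) - 131\right) + 254 w{\left(19,I{\left(m{\left(1 \right)} \right)} \right)} = \left(\left(25 + 74\right) - 131\right) + 254 \cdot 6 = \left(99 - 131\right) + 1524 = -32 + 1524 = 1492$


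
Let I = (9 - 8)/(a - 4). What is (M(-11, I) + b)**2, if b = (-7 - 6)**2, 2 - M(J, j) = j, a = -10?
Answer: 5736025/196 ≈ 29265.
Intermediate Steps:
I = -1/14 (I = (9 - 8)/(-10 - 4) = 1/(-14) = 1*(-1/14) = -1/14 ≈ -0.071429)
M(J, j) = 2 - j
b = 169 (b = (-13)**2 = 169)
(M(-11, I) + b)**2 = ((2 - 1*(-1/14)) + 169)**2 = ((2 + 1/14) + 169)**2 = (29/14 + 169)**2 = (2395/14)**2 = 5736025/196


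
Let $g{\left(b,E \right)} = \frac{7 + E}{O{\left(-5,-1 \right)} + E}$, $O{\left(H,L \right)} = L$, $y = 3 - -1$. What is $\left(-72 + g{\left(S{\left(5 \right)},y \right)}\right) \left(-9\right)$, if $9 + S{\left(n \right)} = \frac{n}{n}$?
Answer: $615$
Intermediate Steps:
$y = 4$ ($y = 3 + 1 = 4$)
$S{\left(n \right)} = -8$ ($S{\left(n \right)} = -9 + \frac{n}{n} = -9 + 1 = -8$)
$g{\left(b,E \right)} = \frac{7 + E}{-1 + E}$
$\left(-72 + g{\left(S{\left(5 \right)},y \right)}\right) \left(-9\right) = \left(-72 + \frac{7 + 4}{-1 + 4}\right) \left(-9\right) = \left(-72 + \frac{1}{3} \cdot 11\right) \left(-9\right) = \left(-72 + \frac{11}{3}\right) \left(-9\right) = \left(- \frac{205}{3}\right) \left(-9\right) = 615$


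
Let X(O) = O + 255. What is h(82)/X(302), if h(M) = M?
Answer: 82/557 ≈ 0.14722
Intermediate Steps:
X(O) = 255 + O
h(82)/X(302) = 82/(255 + 302) = 82/557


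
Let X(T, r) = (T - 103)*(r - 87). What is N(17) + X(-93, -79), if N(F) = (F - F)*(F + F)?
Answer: 32536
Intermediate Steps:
N(F) = 0 (N(F) = 0*(2*F) = 0)
X(T, r) = (-103 + T)*(-87 + r)
N(17) + X(-93, -79) = 0 + (8961 - 103*(-79) - 87*(-93) - 93*(-79)) = 0 + (8961 + 8137 + 8091 + 7347) = 0 + 32536 = 32536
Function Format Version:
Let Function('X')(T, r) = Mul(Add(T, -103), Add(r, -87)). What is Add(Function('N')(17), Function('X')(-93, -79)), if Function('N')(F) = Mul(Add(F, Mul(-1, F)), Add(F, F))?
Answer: 32536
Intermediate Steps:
Function('N')(F) = 0 (Function('N')(F) = Mul(0, Mul(2, F)) = 0)
Function('X')(T, r) = Mul(Add(-103, T), Add(-87, r))
Add(Function('N')(17), Function('X')(-93, -79)) = Add(0, Add(8961, Mul(-103, -79), Mul(-87, -93), Mul(-93, -79))) = Add(0, Add(8961, 8137, 8091, 7347)) = Add(0, 32536) = 32536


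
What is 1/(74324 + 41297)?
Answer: 1/115621 ≈ 8.6489e-6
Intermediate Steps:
1/(74324 + 41297) = 1/115621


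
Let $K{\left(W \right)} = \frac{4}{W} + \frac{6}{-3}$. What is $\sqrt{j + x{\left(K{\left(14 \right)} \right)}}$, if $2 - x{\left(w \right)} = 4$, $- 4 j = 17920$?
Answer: $3 i \sqrt{498} \approx 66.948 i$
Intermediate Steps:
$K{\left(W \right)} = -2 + \frac{4}{W}$ ($K{\left(W \right)} = \frac{4}{W} + 6 \left(- \frac{1}{3}\right) = \frac{4}{W} - 2 = -2 + \frac{4}{W}$)
$j = -4480$ ($j = \left(- \frac{1}{4}\right) 17920 = -4480$)
$x{\left(w \right)} = -2$ ($x{\left(w \right)} = 2 - 4 = -2$)
$\sqrt{j + x{\left(K{\left(14 \right)} \right)}} = \sqrt{-4480 - 2} = \sqrt{-4482} = 3 i \sqrt{498}$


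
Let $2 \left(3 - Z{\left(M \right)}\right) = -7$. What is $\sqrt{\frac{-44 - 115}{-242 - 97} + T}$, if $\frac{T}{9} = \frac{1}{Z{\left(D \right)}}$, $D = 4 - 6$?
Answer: $\frac{\sqrt{4000087}}{1469} \approx 1.3615$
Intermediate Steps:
$D = -2$
$Z{\left(M \right)} = \frac{13}{2}$ ($Z{\left(M \right)} = 3 - - \frac{7}{2} = 3 + \frac{7}{2} = \frac{13}{2}$)
$T = \frac{18}{13}$ ($T = \frac{9}{\frac{13}{2}} = 9 \cdot \frac{2}{13} = \frac{18}{13} \approx 1.3846$)
$\sqrt{\frac{-44 - 115}{-242 - 97} + T} = \sqrt{\frac{-44 - 115}{-242 - 97} + \frac{18}{13}} = \sqrt{- \frac{159}{-339} + \frac{18}{13}} = \sqrt{\left(-159\right) \left(- \frac{1}{339}\right) + \frac{18}{13}} = \sqrt{\frac{53}{113} + \frac{18}{13}} = \sqrt{\frac{2723}{1469}} = \frac{\sqrt{4000087}}{1469}$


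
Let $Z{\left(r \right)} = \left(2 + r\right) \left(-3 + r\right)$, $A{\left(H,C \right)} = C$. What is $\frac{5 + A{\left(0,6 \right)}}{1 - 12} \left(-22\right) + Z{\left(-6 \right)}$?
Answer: $58$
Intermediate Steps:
$Z{\left(r \right)} = \left(-3 + r\right) \left(2 + r\right)$
$\frac{5 + A{\left(0,6 \right)}}{1 - 12} \left(-22\right) + Z{\left(-6 \right)} = \frac{5 + 6}{1 - 12} \left(-22\right) - -36 = \frac{11}{1 - 12} \left(-22\right) + \left(-6 + 36 + 6\right) = \frac{11}{-11} \left(-22\right) + 36 = 11 \left(- \frac{1}{11}\right) \left(-22\right) + 36 = \left(-1\right) \left(-22\right) + 36 = 22 + 36 = 58$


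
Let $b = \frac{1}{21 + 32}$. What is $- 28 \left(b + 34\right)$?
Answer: $- \frac{50484}{53} \approx -952.53$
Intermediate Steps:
$b = \frac{1}{53} \approx 0.018868$
$- 28 \left(b + 34\right) = - 28 \left(\frac{1}{53} + 34\right) = \left(-28\right) \frac{1803}{53} = - \frac{50484}{53}$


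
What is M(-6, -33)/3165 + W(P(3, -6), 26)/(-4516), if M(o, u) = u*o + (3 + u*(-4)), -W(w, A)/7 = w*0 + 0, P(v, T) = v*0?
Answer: 111/1055 ≈ 0.10521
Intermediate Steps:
P(v, T) = 0
W(w, A) = 0 (W(w, A) = -7*(w*0 + 0) = -7*(0 + 0) = -7*0 = 0)
M(o, u) = 3 - 4*u + o*u (M(o, u) = o*u + (3 - 4*u) = 3 - 4*u + o*u)
M(-6, -33)/3165 + W(P(3, -6), 26)/(-4516) = (3 - 4*(-33) - 6*(-33))/3165 + 0/(-4516) = (3 + 132 + 198)*(1/3165) + 0*(-1/4516) = 333*(1/3165) + 0 = 111/1055 + 0 = 111/1055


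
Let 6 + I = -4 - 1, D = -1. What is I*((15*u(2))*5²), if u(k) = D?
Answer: 4125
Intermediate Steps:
u(k) = -1
I = -11 (I = -6 + (-4 - 1) = -6 - 5 = -11)
I*((15*u(2))*5²) = -11*15*(-1)*5² = -(-165)*25 = -11*(-375) = 4125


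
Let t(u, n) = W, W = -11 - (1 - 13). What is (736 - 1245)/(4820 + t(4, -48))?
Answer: -509/4821 ≈ -0.10558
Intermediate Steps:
W = 1 (W = -11 - 1*(-12) = -11 + 12 = 1)
t(u, n) = 1
(736 - 1245)/(4820 + t(4, -48)) = (736 - 1245)/(4820 + 1) = -509/4821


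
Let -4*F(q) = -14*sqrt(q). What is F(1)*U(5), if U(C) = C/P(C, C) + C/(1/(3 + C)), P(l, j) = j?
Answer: 287/2 ≈ 143.50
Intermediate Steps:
F(q) = 7*sqrt(q)/2 (F(q) = -(-7)*sqrt(q)/2 = 7*sqrt(q)/2)
U(C) = 1 + C*(3 + C) (U(C) = C/C + C/(1/(3 + C)) = 1 + C*(3 + C))
F(1)*U(5) = (7*sqrt(1)/2)*(1 + 5**2 + 3*5) = ((7/2)*1)*(1 + 25 + 15) = (7/2)*41 = 287/2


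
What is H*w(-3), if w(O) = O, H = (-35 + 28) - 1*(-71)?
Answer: -192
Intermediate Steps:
H = 64 (H = -7 + 71 = 64)
H*w(-3) = 64*(-3) = -192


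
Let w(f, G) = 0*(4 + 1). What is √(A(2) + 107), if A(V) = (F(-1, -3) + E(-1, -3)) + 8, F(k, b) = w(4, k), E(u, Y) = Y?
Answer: 4*√7 ≈ 10.583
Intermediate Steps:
w(f, G) = 0 (w(f, G) = 0*5 = 0)
F(k, b) = 0
A(V) = 5 (A(V) = (0 - 3) + 8 = -3 + 8 = 5)
√(A(2) + 107) = √(5 + 107) = √112 = 4*√7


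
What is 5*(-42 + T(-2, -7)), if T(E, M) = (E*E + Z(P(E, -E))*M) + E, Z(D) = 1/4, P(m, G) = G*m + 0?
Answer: -835/4 ≈ -208.75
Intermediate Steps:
P(m, G) = G*m
Z(D) = 1/4
T(E, M) = E + E**2 + M/4 (T(E, M) = (E*E + M/4) + E = (E**2 + M/4) + E = E + E**2 + M/4)
5*(-42 + T(-2, -7)) = 5*(-42 + (-2 + (-2)**2 + (1/4)*(-7))) = 5*(-42 + (-2 + 4 - 7/4)) = 5*(-42 + 1/4) = 5*(-167/4) = -835/4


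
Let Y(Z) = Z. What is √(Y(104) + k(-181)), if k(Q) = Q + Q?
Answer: I*√258 ≈ 16.062*I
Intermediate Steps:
k(Q) = 2*Q
√(Y(104) + k(-181)) = √(104 + 2*(-181)) = √(104 - 362) = √(-258) = I*√258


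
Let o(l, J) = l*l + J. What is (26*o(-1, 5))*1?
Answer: 156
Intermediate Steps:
o(l, J) = J + l**2 (o(l, J) = l**2 + J = J + l**2)
(26*o(-1, 5))*1 = (26*(5 + (-1)**2))*1 = (26*(5 + 1))*1 = (26*6)*1 = 156*1 = 156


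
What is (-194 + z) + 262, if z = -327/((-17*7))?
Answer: 8419/119 ≈ 70.748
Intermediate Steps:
z = 327/119 (z = -327/(-119) = -327*(-1/119) = 327/119 ≈ 2.7479)
(-194 + z) + 262 = (-194 + 327/119) + 262 = -22759/119 + 262 = 8419/119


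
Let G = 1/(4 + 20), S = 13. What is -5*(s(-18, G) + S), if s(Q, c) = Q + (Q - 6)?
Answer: 145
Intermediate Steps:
G = 1/24 ≈ 0.041667
s(Q, c) = -6 + 2*Q (s(Q, c) = Q + (-6 + Q) = -6 + 2*Q)
-5*(s(-18, G) + S) = -5*((-6 + 2*(-18)) + 13) = -5*((-6 - 36) + 13) = -5*(-42 + 13) = -5*(-29) = 145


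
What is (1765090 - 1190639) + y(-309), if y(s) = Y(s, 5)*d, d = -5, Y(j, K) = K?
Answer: 574426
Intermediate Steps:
y(s) = -25 (y(s) = 5*(-5) = -25)
(1765090 - 1190639) + y(-309) = (1765090 - 1190639) - 25 = 574451 - 25 = 574426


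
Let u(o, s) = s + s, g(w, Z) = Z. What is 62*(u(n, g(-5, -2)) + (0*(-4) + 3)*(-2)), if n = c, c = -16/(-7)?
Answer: -620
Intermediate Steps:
c = 16/7 (c = -16*(-⅐) = 16/7 ≈ 2.2857)
n = 16/7 ≈ 2.2857
u(o, s) = 2*s
62*(u(n, g(-5, -2)) + (0*(-4) + 3)*(-2)) = 62*(2*(-2) + (0*(-4) + 3)*(-2)) = 62*(-4 + (0 + 3)*(-2)) = 62*(-4 + 3*(-2)) = 62*(-4 - 6) = 62*(-10) = -620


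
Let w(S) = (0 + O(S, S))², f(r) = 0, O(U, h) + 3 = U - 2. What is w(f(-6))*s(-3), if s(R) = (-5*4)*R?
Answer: 1500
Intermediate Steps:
O(U, h) = -5 + U (O(U, h) = -3 + (U - 2) = -3 + (-2 + U) = -5 + U)
s(R) = -20*R
w(S) = (-5 + S)² (w(S) = (0 + (-5 + S))² = (-5 + S)²)
w(f(-6))*s(-3) = (-5 + 0)²*(-20*(-3)) = (-5)²*60 = 25*60 = 1500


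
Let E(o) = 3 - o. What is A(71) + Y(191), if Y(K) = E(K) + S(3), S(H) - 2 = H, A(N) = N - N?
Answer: -183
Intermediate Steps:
A(N) = 0
S(H) = 2 + H
Y(K) = 8 - K (Y(K) = (3 - K) + (2 + 3) = (3 - K) + 5 = 8 - K)
A(71) + Y(191) = 0 + (8 - 1*191) = 0 + (8 - 191) = 0 - 183 = -183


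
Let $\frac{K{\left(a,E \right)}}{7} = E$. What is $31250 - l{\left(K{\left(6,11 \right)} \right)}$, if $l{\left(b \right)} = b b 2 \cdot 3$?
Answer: $-4324$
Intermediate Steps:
$K{\left(a,E \right)} = 7 E$
$l{\left(b \right)} = 6 b^{2}$ ($l{\left(b \right)} = b^{2} \cdot 2 \cdot 3 = 2 b^{2} \cdot 3 = 6 b^{2}$)
$31250 - l{\left(K{\left(6,11 \right)} \right)} = 31250 - 6 \left(7 \cdot 11\right)^{2} = 31250 - 6 \cdot 77^{2} = 31250 - 6 \cdot 5929 = 31250 - 35574 = -4324$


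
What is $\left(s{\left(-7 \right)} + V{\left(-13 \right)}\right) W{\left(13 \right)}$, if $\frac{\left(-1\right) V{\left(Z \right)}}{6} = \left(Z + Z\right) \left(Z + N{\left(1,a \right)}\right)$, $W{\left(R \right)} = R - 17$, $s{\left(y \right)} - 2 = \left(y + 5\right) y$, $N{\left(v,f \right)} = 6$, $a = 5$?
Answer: $4304$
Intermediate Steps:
$s{\left(y \right)} = 2 + y \left(5 + y\right)$ ($s{\left(y \right)} = 2 + \left(y + 5\right) y = 2 + \left(5 + y\right) y = 2 + y \left(5 + y\right)$)
$W{\left(R \right)} = -17 + R$
$V{\left(Z \right)} = - 12 Z \left(6 + Z\right)$ ($V{\left(Z \right)} = - 6 \left(Z + Z\right) \left(Z + 6\right) = - 6 \cdot 2 Z \left(6 + Z\right) = - 12 Z \left(6 + Z\right)$)
$\left(s{\left(-7 \right)} + V{\left(-13 \right)}\right) W{\left(13 \right)} = \left(\left(2 + \left(-7\right)^{2} + 5 \left(-7\right)\right) - - 156 \left(6 - 13\right)\right) \left(-17 + 13\right) = \left(\left(2 + 49 - 35\right) - \left(-156\right) \left(-7\right)\right) \left(-4\right) = \left(16 - 1092\right) \left(-4\right) = \left(-1076\right) \left(-4\right) = 4304$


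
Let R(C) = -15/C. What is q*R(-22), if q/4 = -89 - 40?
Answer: -3870/11 ≈ -351.82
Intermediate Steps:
q = -516 (q = 4*(-89 - 40) = 4*(-129) = -516)
R(C) = -15/C
q*R(-22) = -(-7740)/(-22) = -(-7740)*(-1)/22 = -516*15/22 = -3870/11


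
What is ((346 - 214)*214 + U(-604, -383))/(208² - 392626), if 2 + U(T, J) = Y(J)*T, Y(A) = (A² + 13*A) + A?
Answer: 42666631/174681 ≈ 244.25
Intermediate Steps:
Y(A) = A² + 14*A
U(T, J) = -2 + J*T*(14 + J) (U(T, J) = -2 + (J*(14 + J))*T = -2 + J*T*(14 + J))
((346 - 214)*214 + U(-604, -383))/(208² - 392626) = ((346 - 214)*214 + (-2 - 383*(-604)*(14 - 383)))/(208² - 392626) = (132*214 + (-2 - 383*(-604)*(-369)))/(43264 - 392626) = (28248 + (-2 - 85361508))/(-349362) = (28248 - 85361510)*(-1/349362) = -85333262*(-1/349362) = 42666631/174681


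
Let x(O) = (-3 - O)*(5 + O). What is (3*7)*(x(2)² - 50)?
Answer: 24675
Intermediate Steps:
(3*7)*(x(2)² - 50) = (3*7)*((-15 - 1*2² - 8*2)² - 50) = 21*((-15 - 1*4 - 16)² - 50) = 21*((-15 - 4 - 16)² - 50) = 21*((-35)² - 50) = 21*(1225 - 50) = 21*1175 = 24675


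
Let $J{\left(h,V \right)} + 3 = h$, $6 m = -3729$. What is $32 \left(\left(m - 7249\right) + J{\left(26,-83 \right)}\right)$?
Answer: $-251120$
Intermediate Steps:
$m = - \frac{1243}{2}$ ($m = \frac{1}{6} \left(-3729\right) = - \frac{1243}{2} \approx -621.5$)
$J{\left(h,V \right)} = -3 + h$
$32 \left(\left(m - 7249\right) + J{\left(26,-83 \right)}\right) = 32 \left(\left(- \frac{1243}{2} - 7249\right) + \left(-3 + 26\right)\right) = 32 \left(- \frac{15741}{2} + 23\right) = 32 \left(- \frac{15695}{2}\right) = -251120$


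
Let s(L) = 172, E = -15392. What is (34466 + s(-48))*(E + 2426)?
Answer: -449116308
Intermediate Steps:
(34466 + s(-48))*(E + 2426) = (34466 + 172)*(-15392 + 2426) = 34638*(-12966) = -449116308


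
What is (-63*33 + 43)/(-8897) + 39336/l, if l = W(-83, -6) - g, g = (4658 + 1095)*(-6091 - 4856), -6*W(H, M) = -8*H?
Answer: 55102774436/240135039011 ≈ 0.22947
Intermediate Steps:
W(H, M) = 4*H/3 (W(H, M) = -(-4)*H/3 = 4*H/3)
g = -62978091 (g = 5753*(-10947) = -62978091)
l = 188933941/3 (l = (4/3)*(-83) - 1*(-62978091) = -332/3 + 62978091 = 188933941/3 ≈ 6.2978e+7)
(-63*33 + 43)/(-8897) + 39336/l = (-63*33 + 43)/(-8897) + 39336/(188933941/3) = (-2079 + 43)*(-1/8897) + 39336*(3/188933941) = -2036*(-1/8897) + 118008/188933941 = 2036/8897 + 118008/188933941 = 55102774436/240135039011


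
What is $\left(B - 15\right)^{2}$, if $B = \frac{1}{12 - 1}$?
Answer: $\frac{26896}{121} \approx 222.28$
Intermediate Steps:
$B = \frac{1}{11} \approx 0.090909$
$\left(B - 15\right)^{2} = \left(\frac{1}{11} - 15\right)^{2} = \left(- \frac{164}{11}\right)^{2} = \frac{26896}{121}$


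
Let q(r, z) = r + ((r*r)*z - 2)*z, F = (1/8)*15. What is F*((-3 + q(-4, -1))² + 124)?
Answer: 3675/8 ≈ 459.38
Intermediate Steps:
F = 15/8 (F = (1*(⅛))*15 = (⅛)*15 = 15/8 ≈ 1.8750)
q(r, z) = r + z*(-2 + z*r²) (q(r, z) = r + (r²*z - 2)*z = r + (z*r² - 2)*z = r + (-2 + z*r²)*z = r + z*(-2 + z*r²))
F*((-3 + q(-4, -1))² + 124) = 15*((-3 + (-4 - 2*(-1) + (-4)²*(-1)²))² + 124)/8 = 15*((-3 + (-4 + 2 + 16*1))² + 124)/8 = 15*((-3 + (-4 + 2 + 16))² + 124)/8 = 15*((-3 + 14)² + 124)/8 = 15*(11² + 124)/8 = 15*(121 + 124)/8 = (15/8)*245 = 3675/8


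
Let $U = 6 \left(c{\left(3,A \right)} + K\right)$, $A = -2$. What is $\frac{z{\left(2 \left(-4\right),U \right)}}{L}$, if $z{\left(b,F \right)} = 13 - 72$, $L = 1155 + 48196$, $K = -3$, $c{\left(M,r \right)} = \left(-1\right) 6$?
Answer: $- \frac{59}{49351} \approx -0.0011955$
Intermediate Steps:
$c{\left(M,r \right)} = -6$
$U = -54$ ($U = 6 \left(-6 - 3\right) = 6 \left(-9\right) = -54$)
$L = 49351$
$z{\left(b,F \right)} = -59$
$\frac{z{\left(2 \left(-4\right),U \right)}}{L} = - \frac{59}{49351}$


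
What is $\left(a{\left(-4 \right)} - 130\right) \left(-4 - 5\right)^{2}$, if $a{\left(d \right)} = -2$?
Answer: $-10692$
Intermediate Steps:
$\left(a{\left(-4 \right)} - 130\right) \left(-4 - 5\right)^{2} = \left(-2 - 130\right) \left(-4 - 5\right)^{2} = \left(-2 - 130\right) \left(-9\right)^{2} = \left(-2 - 130\right) 81 = \left(-132\right) 81 = -10692$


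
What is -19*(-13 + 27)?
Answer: -266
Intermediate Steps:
-19*(-13 + 27) = -19*14 = -266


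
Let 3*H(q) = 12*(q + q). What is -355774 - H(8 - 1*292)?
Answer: -353502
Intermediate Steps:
H(q) = 8*q (H(q) = (12*(q + q))/3 = (12*(2*q))/3 = (24*q)/3 = 8*q)
-355774 - H(8 - 1*292) = -355774 - 8*(8 - 1*292) = -355774 - 8*(8 - 292) = -355774 - 8*(-284) = -355774 - 1*(-2272) = -355774 + 2272 = -353502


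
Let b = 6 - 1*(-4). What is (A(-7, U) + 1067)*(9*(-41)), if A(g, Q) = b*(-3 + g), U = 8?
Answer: -356823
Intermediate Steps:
b = 10 (b = 6 + 4 = 10)
A(g, Q) = -30 + 10*g (A(g, Q) = 10*(-3 + g) = -30 + 10*g)
(A(-7, U) + 1067)*(9*(-41)) = ((-30 + 10*(-7)) + 1067)*(9*(-41)) = ((-30 - 70) + 1067)*(-369) = (-100 + 1067)*(-369) = 967*(-369) = -356823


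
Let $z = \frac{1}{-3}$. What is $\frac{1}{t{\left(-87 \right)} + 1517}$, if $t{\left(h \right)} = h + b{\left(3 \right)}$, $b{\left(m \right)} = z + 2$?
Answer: $\frac{3}{4295} \approx 0.00069849$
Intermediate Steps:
$z = - \frac{1}{3} \approx -0.33333$
$b{\left(m \right)} = \frac{5}{3}$ ($b{\left(m \right)} = - \frac{1}{3} + 2 = \frac{5}{3}$)
$t{\left(h \right)} = \frac{5}{3} + h$ ($t{\left(h \right)} = h + \frac{5}{3} = \frac{5}{3} + h$)
$\frac{1}{t{\left(-87 \right)} + 1517} = \frac{1}{\left(\frac{5}{3} - 87\right) + 1517} = \frac{1}{- \frac{256}{3} + 1517} = \frac{1}{\frac{4295}{3}} = \frac{3}{4295}$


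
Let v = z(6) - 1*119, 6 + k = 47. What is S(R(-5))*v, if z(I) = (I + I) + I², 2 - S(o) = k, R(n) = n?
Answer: 2769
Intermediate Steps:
k = 41 (k = -6 + 47 = 41)
S(o) = -39 (S(o) = 2 - 1*41 = 2 - 41 = -39)
z(I) = I² + 2*I (z(I) = 2*I + I² = I² + 2*I)
v = -71 (v = 6*(2 + 6) - 1*119 = 6*8 - 119 = 48 - 119 = -71)
S(R(-5))*v = -39*(-71) = 2769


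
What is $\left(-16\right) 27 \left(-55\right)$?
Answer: $23760$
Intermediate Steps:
$\left(-16\right) 27 \left(-55\right) = \left(-432\right) \left(-55\right) = 23760$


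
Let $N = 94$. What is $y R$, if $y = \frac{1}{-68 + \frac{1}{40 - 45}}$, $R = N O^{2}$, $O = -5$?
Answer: $- \frac{11750}{341} \approx -34.457$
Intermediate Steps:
$R = 2350$ ($R = 94 \left(-5\right)^{2} = 94 \cdot 25 = 2350$)
$y = - \frac{5}{341}$ ($y = \frac{1}{-68 + \frac{1}{-5}} = \frac{1}{-68 - \frac{1}{5}} = \frac{1}{- \frac{341}{5}} = - \frac{5}{341} \approx -0.014663$)
$y R = \left(- \frac{5}{341}\right) 2350 = - \frac{11750}{341}$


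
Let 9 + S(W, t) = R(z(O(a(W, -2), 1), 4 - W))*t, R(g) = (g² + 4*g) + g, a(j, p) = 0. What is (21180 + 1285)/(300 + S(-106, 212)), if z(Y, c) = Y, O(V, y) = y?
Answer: 22465/1563 ≈ 14.373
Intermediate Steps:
R(g) = g² + 5*g
S(W, t) = -9 + 6*t (S(W, t) = -9 + (1*(5 + 1))*t = -9 + (1*6)*t = -9 + 6*t)
(21180 + 1285)/(300 + S(-106, 212)) = (21180 + 1285)/(300 + (-9 + 6*212)) = 22465/(300 + (-9 + 1272)) = 22465/(300 + 1263) = 22465/1563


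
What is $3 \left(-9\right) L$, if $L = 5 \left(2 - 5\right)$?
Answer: $405$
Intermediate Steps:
$L = -15$ ($L = 5 \left(-3\right) = -15$)
$3 \left(-9\right) L = 3 \left(-9\right) \left(-15\right) = \left(-27\right) \left(-15\right) = 405$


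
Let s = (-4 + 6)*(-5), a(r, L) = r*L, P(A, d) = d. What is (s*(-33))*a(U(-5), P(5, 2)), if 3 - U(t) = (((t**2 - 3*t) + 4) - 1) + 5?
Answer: -29700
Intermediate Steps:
U(t) = -5 - t**2 + 3*t (U(t) = 3 - ((((t**2 - 3*t) + 4) - 1) + 5) = 3 - (((4 + t**2 - 3*t) - 1) + 5) = 3 - ((3 + t**2 - 3*t) + 5) = 3 - (8 + t**2 - 3*t) = 3 + (-8 - t**2 + 3*t) = -5 - t**2 + 3*t)
a(r, L) = L*r
s = -10 (s = 2*(-5) = -10)
(s*(-33))*a(U(-5), P(5, 2)) = (-10*(-33))*(2*(-5 - 1*(-5)**2 + 3*(-5))) = 330*(2*(-5 - 1*25 - 15)) = 330*(2*(-5 - 25 - 15)) = 330*(2*(-45)) = 330*(-90) = -29700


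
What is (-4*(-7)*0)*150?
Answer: 0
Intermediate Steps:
(-4*(-7)*0)*150 = (28*0)*150 = 0*150 = 0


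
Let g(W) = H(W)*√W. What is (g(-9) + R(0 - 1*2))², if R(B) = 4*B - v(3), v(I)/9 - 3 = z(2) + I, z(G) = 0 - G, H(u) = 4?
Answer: 1792 - 1056*I ≈ 1792.0 - 1056.0*I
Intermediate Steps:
g(W) = 4*√W
z(G) = -G
v(I) = 9 + 9*I (v(I) = 27 + 9*(-1*2 + I) = 27 + 9*(-2 + I) = 27 + (-18 + 9*I) = 9 + 9*I)
R(B) = -36 + 4*B (R(B) = 4*B - (9 + 9*3) = 4*B - (9 + 27) = 4*B - 1*36 = 4*B - 36 = -36 + 4*B)
(g(-9) + R(0 - 1*2))² = (4*√(-9) + (-36 + 4*(0 - 1*2)))² = (4*(3*I) + (-36 + 4*(0 - 2)))² = (12*I + (-36 + 4*(-2)))² = (12*I + (-36 - 8))² = (12*I - 44)² = (-44 + 12*I)²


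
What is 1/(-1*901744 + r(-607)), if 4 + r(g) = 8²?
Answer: -1/901684 ≈ -1.1090e-6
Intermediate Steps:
r(g) = 60 (r(g) = -4 + 8² = -4 + 64 = 60)
1/(-1*901744 + r(-607)) = 1/(-1*901744 + 60) = 1/(-901744 + 60) = 1/(-901684) = -1/901684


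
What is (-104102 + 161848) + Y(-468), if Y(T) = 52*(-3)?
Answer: 57590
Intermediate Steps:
Y(T) = -156
(-104102 + 161848) + Y(-468) = (-104102 + 161848) - 156 = 57746 - 156 = 57590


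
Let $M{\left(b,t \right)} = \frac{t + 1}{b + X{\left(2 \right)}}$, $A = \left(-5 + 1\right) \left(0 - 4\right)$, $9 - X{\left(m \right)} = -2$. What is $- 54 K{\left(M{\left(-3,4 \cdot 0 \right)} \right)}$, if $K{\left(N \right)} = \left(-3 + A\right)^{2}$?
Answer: $-9126$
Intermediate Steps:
$X{\left(m \right)} = 11$ ($X{\left(m \right)} = 9 - -2 = 9 + 2 = 11$)
$A = 16$ ($A = \left(-4\right) \left(-4\right) = 16$)
$M{\left(b,t \right)} = \frac{1 + t}{11 + b}$ ($M{\left(b,t \right)} = \frac{t + 1}{b + 11} = \frac{1 + t}{11 + b}$)
$K{\left(N \right)} = 169$ ($K{\left(N \right)} = \left(-3 + 16\right)^{2} = 13^{2} = 169$)
$- 54 K{\left(M{\left(-3,4 \cdot 0 \right)} \right)} = \left(-54\right) 169 = -9126$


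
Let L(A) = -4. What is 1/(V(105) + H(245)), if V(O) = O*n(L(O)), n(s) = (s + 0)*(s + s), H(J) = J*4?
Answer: 1/4340 ≈ 0.00023041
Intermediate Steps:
H(J) = 4*J
n(s) = 2*s² (n(s) = s*(2*s) = 2*s²)
V(O) = 32*O (V(O) = O*(2*(-4)²) = O*(2*16) = O*32 = 32*O)
1/(V(105) + H(245)) = 1/(32*105 + 4*245) = 1/(3360 + 980) = 1/4340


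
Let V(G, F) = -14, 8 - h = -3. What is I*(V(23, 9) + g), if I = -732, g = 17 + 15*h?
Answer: -122976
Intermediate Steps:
h = 11 (h = 8 - 1*(-3) = 8 + 3 = 11)
g = 182 (g = 17 + 15*11 = 17 + 165 = 182)
I*(V(23, 9) + g) = -732*(-14 + 182) = -732*168 = -122976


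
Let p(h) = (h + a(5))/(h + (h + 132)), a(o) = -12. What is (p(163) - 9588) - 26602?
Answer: -16574869/458 ≈ -36190.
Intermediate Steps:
p(h) = (-12 + h)/(132 + 2*h) (p(h) = (h - 12)/(h + (h + 132)) = (-12 + h)/(h + (132 + h)) = (-12 + h)/(132 + 2*h))
(p(163) - 9588) - 26602 = ((-12 + 163)/(2*(66 + 163)) - 9588) - 26602 = ((1/2)*151/229 - 9588) - 26602 = ((1/2)*(1/229)*151 - 9588) - 26602 = (151/458 - 9588) - 26602 = -4391153/458 - 26602 = -16574869/458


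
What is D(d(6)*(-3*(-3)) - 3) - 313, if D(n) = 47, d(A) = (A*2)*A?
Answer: -266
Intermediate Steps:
d(A) = 2*A² (d(A) = (2*A)*A = 2*A²)
D(d(6)*(-3*(-3)) - 3) - 313 = 47 - 313 = -266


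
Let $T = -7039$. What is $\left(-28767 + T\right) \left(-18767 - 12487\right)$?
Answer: $1119080724$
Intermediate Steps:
$\left(-28767 + T\right) \left(-18767 - 12487\right) = \left(-28767 - 7039\right) \left(-18767 - 12487\right) = \left(-35806\right) \left(-31254\right) = 1119080724$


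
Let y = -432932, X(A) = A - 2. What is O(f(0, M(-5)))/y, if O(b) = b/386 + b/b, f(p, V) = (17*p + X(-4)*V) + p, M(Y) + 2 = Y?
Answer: -107/41777938 ≈ -2.5612e-6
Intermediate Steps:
M(Y) = -2 + Y
X(A) = -2 + A
f(p, V) = -6*V + 18*p (f(p, V) = (17*p + (-2 - 4)*V) + p = (17*p - 6*V) + p = (-6*V + 17*p) + p = -6*V + 18*p)
O(b) = 1 + b/386 (O(b) = b*(1/386) + 1 = b/386 + 1 = 1 + b/386)
O(f(0, M(-5)))/y = (1 + (-6*(-2 - 5) + 18*0)/386)/(-432932) = (1 + (-6*(-7) + 0)/386)*(-1/432932) = (1 + (42 + 0)/386)*(-1/432932) = (1 + (1/386)*42)*(-1/432932) = (1 + 21/193)*(-1/432932) = (214/193)*(-1/432932) = -107/41777938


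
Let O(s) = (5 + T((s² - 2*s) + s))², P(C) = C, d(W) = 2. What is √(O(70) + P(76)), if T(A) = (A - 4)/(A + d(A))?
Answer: √653663305/2416 ≈ 10.582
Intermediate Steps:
T(A) = (-4 + A)/(2 + A) (T(A) = (A - 4)/(A + 2) = (-4 + A)/(2 + A))
O(s) = (5 + (-4 + s² - s)/(2 + s² - s))² (O(s) = (5 + (-4 + ((s² - 2*s) + s))/(2 + ((s² - 2*s) + s)))² = (5 + (-4 + (s² - s))/(2 + (s² - s)))² = (5 + (-4 + s² - s)/(2 + s² - s))²)
√(O(70) + P(76)) = √(36*(1 + 70*(-1 + 70))²/(2 + 70*(-1 + 70))² + 76) = √(36*(1 + 70*69)²/(2 + 70*69)² + 76) = √(36*(1 + 4830)²/(2 + 4830)² + 76) = √(36*4831²/4832² + 76) = √(36*23338561*(1/23348224) + 76) = √(210047049/5837056 + 76) = √(653663305/5837056) = √653663305/2416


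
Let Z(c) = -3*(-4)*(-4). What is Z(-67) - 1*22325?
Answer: -22373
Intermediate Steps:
Z(c) = -48 (Z(c) = 12*(-4) = -48)
Z(-67) - 1*22325 = -48 - 1*22325 = -48 - 22325 = -22373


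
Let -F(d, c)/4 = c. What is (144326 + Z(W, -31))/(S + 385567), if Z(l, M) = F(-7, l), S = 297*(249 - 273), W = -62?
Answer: 144574/378439 ≈ 0.38203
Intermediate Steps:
F(d, c) = -4*c
S = -7128 (S = 297*(-24) = -7128)
Z(l, M) = -4*l
(144326 + Z(W, -31))/(S + 385567) = (144326 - 4*(-62))/(-7128 + 385567) = (144326 + 248)/378439 = 144574*(1/378439) = 144574/378439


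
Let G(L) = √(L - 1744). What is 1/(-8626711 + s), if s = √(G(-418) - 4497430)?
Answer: -1/(8626711 - √(-4497430 + I*√2162)) ≈ -1.1592e-7 - 2.8497e-11*I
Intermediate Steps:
G(L) = √(-1744 + L)
s = √(-4497430 + I*√2162) (s = √(√(-1744 - 418) - 4497430) = √(√(-2162) - 4497430) = √(I*√2162 - 4497430) = √(-4497430 + I*√2162) ≈ 0.01 + 2120.7*I)
1/(-8626711 + s) = 1/(-8626711 + √(-4497430 + I*√2162))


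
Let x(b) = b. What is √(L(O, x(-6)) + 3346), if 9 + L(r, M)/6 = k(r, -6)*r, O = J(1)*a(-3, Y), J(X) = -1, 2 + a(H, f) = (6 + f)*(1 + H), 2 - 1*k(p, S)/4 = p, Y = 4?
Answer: 2*I*√1817 ≈ 85.253*I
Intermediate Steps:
k(p, S) = 8 - 4*p
a(H, f) = -2 + (1 + H)*(6 + f) (a(H, f) = -2 + (6 + f)*(1 + H) = -2 + (1 + H)*(6 + f))
O = 22 (O = -(4 + 4 + 6*(-3) - 3*4) = -(4 + 4 - 18 - 12) = -1*(-22) = 22)
L(r, M) = -54 + 6*r*(8 - 4*r) (L(r, M) = -54 + 6*((8 - 4*r)*r) = -54 + 6*(r*(8 - 4*r)) = -54 + 6*r*(8 - 4*r))
√(L(O, x(-6)) + 3346) = √((-54 - 24*22² + 48*22) + 3346) = √((-54 - 24*484 + 1056) + 3346) = √((-54 - 11616 + 1056) + 3346) = √(-10614 + 3346) = √(-7268) = 2*I*√1817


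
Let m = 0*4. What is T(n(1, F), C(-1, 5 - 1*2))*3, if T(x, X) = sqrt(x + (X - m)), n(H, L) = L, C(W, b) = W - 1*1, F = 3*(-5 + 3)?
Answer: 6*I*sqrt(2) ≈ 8.4853*I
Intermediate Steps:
F = -6 (F = 3*(-2) = -6)
C(W, b) = -1 + W (C(W, b) = W - 1 = -1 + W)
m = 0
T(x, X) = sqrt(X + x) (T(x, X) = sqrt(x + (X - 1*0)) = sqrt(x + (X + 0)) = sqrt(x + X) = sqrt(X + x))
T(n(1, F), C(-1, 5 - 1*2))*3 = sqrt((-1 - 1) - 6)*3 = sqrt(-2 - 6)*3 = sqrt(-8)*3 = (2*I*sqrt(2))*3 = 6*I*sqrt(2)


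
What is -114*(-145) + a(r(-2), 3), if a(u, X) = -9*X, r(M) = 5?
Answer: 16503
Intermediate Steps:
-114*(-145) + a(r(-2), 3) = -114*(-145) - 9*3 = 16530 - 27 = 16503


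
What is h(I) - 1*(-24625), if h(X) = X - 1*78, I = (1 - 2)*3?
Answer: 24544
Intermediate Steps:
I = -3 (I = -1*3 = -3)
h(X) = -78 + X (h(X) = X - 78 = -78 + X)
h(I) - 1*(-24625) = (-78 - 3) - 1*(-24625) = -81 + 24625 = 24544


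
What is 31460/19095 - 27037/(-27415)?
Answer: 275749483/104697885 ≈ 2.6338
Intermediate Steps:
31460/19095 - 27037/(-27415) = 31460*(1/19095) - 27037*(-1/27415) = 6292/3819 + 27037/27415 = 275749483/104697885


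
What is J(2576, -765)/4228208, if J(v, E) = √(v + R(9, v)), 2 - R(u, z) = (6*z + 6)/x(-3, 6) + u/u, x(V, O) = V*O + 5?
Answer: √636519/54966704 ≈ 1.4515e-5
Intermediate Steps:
x(V, O) = 5 + O*V (x(V, O) = O*V + 5 = 5 + O*V)
R(u, z) = 19/13 + 6*z/13 (R(u, z) = 2 - ((6*z + 6)/(5 + 6*(-3)) + u/u) = 2 - ((6 + 6*z)/(5 - 18) + 1) = 2 - ((6 + 6*z)/(-13) + 1) = 2 - ((6 + 6*z)*(-1/13) + 1) = 2 - ((-6/13 - 6*z/13) + 1) = 2 - (7/13 - 6*z/13) = 2 + (-7/13 + 6*z/13) = 19/13 + 6*z/13)
J(v, E) = √(19/13 + 19*v/13) (J(v, E) = √(v + (19/13 + 6*v/13)) = √(19/13 + 19*v/13))
J(2576, -765)/4228208 = (√(247 + 247*2576)/13)/4228208 = (√(247 + 636272)/13)*(1/4228208) = (√636519/13)*(1/4228208) = √636519/54966704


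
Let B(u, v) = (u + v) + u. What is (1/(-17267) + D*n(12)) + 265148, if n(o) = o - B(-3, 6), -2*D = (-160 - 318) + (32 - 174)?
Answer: 4642543755/17267 ≈ 2.6887e+5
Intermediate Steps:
B(u, v) = v + 2*u
D = 310 (D = -((-160 - 318) + (32 - 174))/2 = -(-478 - 142)/2 = -½*(-620) = 310)
n(o) = o (n(o) = o - (6 + 2*(-3)) = o - (6 - 6) = o - 1*0 = o + 0 = o)
(1/(-17267) + D*n(12)) + 265148 = (1/(-17267) + 310*12) + 265148 = (-1/17267 + 3720) + 265148 = 64233239/17267 + 265148 = 4642543755/17267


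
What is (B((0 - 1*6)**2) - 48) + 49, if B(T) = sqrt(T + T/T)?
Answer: 1 + sqrt(37) ≈ 7.0828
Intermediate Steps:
B(T) = sqrt(1 + T) (B(T) = sqrt(T + 1) = sqrt(1 + T))
(B((0 - 1*6)**2) - 48) + 49 = (sqrt(1 + (0 - 1*6)**2) - 48) + 49 = (sqrt(1 + (0 - 6)**2) - 48) + 49 = (sqrt(1 + (-6)**2) - 48) + 49 = (sqrt(1 + 36) - 48) + 49 = (sqrt(37) - 48) + 49 = (-48 + sqrt(37)) + 49 = 1 + sqrt(37)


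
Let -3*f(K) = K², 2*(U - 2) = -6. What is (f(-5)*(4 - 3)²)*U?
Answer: 25/3 ≈ 8.3333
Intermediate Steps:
U = -1 (U = 2 + (½)*(-6) = 2 - 3 = -1)
f(K) = -K²/3
(f(-5)*(4 - 3)²)*U = ((-⅓*(-5)²)*(4 - 3)²)*(-1) = (-⅓*25*1²)*(-1) = -25/3*1*(-1) = -25/3*(-1) = 25/3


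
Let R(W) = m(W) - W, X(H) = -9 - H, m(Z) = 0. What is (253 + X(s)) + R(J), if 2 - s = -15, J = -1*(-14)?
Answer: 213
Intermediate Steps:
J = 14
s = 17 (s = 2 - 1*(-15) = 2 + 15 = 17)
R(W) = -W (R(W) = 0 - W = -W)
(253 + X(s)) + R(J) = (253 + (-9 - 1*17)) - 1*14 = (253 + (-9 - 17)) - 14 = (253 - 26) - 14 = 227 - 14 = 213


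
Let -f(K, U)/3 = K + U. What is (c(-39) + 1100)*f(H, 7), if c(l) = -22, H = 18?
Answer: -80850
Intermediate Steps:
f(K, U) = -3*K - 3*U (f(K, U) = -3*(K + U) = -3*K - 3*U)
(c(-39) + 1100)*f(H, 7) = (-22 + 1100)*(-3*18 - 3*7) = 1078*(-54 - 21) = 1078*(-75) = -80850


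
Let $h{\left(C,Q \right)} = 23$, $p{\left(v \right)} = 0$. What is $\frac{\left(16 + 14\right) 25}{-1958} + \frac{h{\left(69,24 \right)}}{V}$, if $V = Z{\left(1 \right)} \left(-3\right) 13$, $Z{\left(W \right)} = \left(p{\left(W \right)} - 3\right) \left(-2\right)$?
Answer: $- \frac{110267}{229086} \approx -0.48133$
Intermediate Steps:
$Z{\left(W \right)} = 6$ ($Z{\left(W \right)} = \left(0 - 3\right) \left(-2\right) = \left(-3\right) \left(-2\right) = 6$)
$V = -234$ ($V = 6 \left(-3\right) 13 = \left(-18\right) 13 = -234$)
$\frac{\left(16 + 14\right) 25}{-1958} + \frac{h{\left(69,24 \right)}}{V} = \frac{\left(16 + 14\right) 25}{-1958} + \frac{23}{-234} = 30 \cdot 25 \left(- \frac{1}{1958}\right) + 23 \left(- \frac{1}{234}\right) = 750 \left(- \frac{1}{1958}\right) - \frac{23}{234} = - \frac{375}{979} - \frac{23}{234} = - \frac{110267}{229086}$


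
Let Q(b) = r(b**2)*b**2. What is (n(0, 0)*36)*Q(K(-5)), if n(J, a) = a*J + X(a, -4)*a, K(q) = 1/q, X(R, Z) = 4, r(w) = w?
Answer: 0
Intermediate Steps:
Q(b) = b**4 (Q(b) = b**2*b**2 = b**4)
n(J, a) = 4*a + J*a (n(J, a) = a*J + 4*a = J*a + 4*a = 4*a + J*a)
(n(0, 0)*36)*Q(K(-5)) = ((0*(4 + 0))*36)*(1/(-5))**4 = ((0*4)*36)*(-1/5)**4 = (0*36)*(1/625) = 0*(1/625) = 0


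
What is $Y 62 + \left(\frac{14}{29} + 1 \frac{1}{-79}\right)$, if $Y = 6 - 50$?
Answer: $- \frac{6248771}{2291} \approx -2727.5$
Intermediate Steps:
$Y = -44$ ($Y = 6 - 50 = -44$)
$Y 62 + \left(\frac{14}{29} + 1 \frac{1}{-79}\right) = \left(-44\right) 62 + \left(\frac{14}{29} + 1 \frac{1}{-79}\right) = -2728 + \left(14 \cdot \frac{1}{29} + 1 \left(- \frac{1}{79}\right)\right) = -2728 + \left(\frac{14}{29} - \frac{1}{79}\right) = -2728 + \frac{1077}{2291} = - \frac{6248771}{2291}$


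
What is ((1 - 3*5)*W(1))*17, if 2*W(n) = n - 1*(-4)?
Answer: -595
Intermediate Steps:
W(n) = 2 + n/2 (W(n) = (n - 1*(-4))/2 = (n + 4)/2 = (4 + n)/2 = 2 + n/2)
((1 - 3*5)*W(1))*17 = ((1 - 3*5)*(2 + (1/2)*1))*17 = ((1 - 15)*(2 + 1/2))*17 = -14*5/2*17 = -35*17 = -595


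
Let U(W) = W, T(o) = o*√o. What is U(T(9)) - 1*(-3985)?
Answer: 4012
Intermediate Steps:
T(o) = o^(3/2)
U(T(9)) - 1*(-3985) = 9^(3/2) - 1*(-3985) = 27 + 3985 = 4012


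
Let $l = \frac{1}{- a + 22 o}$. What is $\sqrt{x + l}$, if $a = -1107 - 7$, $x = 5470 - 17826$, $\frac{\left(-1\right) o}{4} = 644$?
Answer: $\frac{3 i \sqrt{4237684283238}}{55558} \approx 111.16 i$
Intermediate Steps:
$o = -2576$ ($o = \left(-4\right) 644 = -2576$)
$x = -12356$
$a = -1114$
$l = - \frac{1}{55558}$ ($l = \frac{1}{\left(-1\right) \left(-1114\right) + 22 \left(-2576\right)} = \frac{1}{1114 - 56672} = \frac{1}{-55558} = - \frac{1}{55558} \approx -1.7999 \cdot 10^{-5}$)
$\sqrt{x + l} = \sqrt{-12356 - \frac{1}{55558}} = \sqrt{- \frac{686474649}{55558}} = \frac{3 i \sqrt{4237684283238}}{55558}$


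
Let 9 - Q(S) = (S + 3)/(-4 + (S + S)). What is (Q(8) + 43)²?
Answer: 375769/144 ≈ 2609.5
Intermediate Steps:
Q(S) = 9 - (3 + S)/(-4 + 2*S) (Q(S) = 9 - (S + 3)/(-4 + (S + S)) = 9 - (3 + S)/(-4 + 2*S))
(Q(8) + 43)² = ((-39 + 17*8)/(2*(-2 + 8)) + 43)² = ((½)*(-39 + 136)/6 + 43)² = ((½)*(⅙)*97 + 43)² = (97/12 + 43)² = (613/12)² = 375769/144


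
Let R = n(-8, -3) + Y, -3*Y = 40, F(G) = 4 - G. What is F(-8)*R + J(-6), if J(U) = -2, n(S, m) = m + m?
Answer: -234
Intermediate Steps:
n(S, m) = 2*m
Y = -40/3 (Y = -⅓*40 = -40/3 ≈ -13.333)
R = -58/3 (R = 2*(-3) - 40/3 = -6 - 40/3 = -58/3 ≈ -19.333)
F(-8)*R + J(-6) = (4 - 1*(-8))*(-58/3) - 2 = (4 + 8)*(-58/3) - 2 = 12*(-58/3) - 2 = -232 - 2 = -234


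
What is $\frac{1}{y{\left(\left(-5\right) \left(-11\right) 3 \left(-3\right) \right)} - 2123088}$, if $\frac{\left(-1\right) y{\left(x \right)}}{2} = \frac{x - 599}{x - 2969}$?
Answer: $- \frac{866}{1838594755} \approx -4.7101 \cdot 10^{-7}$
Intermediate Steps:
$y{\left(x \right)} = - \frac{2 \left(-599 + x\right)}{-2969 + x}$ ($y{\left(x \right)} = - 2 \frac{x - 599}{x - 2969} = - 2 \frac{-599 + x}{-2969 + x} = - \frac{2 \left(-599 + x\right)}{-2969 + x}$)
$\frac{1}{y{\left(\left(-5\right) \left(-11\right) 3 \left(-3\right) \right)} - 2123088} = \frac{1}{\frac{2 \left(599 - \left(-5\right) \left(-11\right) 3 \left(-3\right)\right)}{-2969 + \left(-5\right) \left(-11\right) 3 \left(-3\right)} - 2123088} = \frac{1}{\frac{2 \left(599 - 55 \left(-9\right)\right)}{-2969 + 55 \left(-9\right)} - 2123088} = \frac{1}{\frac{2 \left(599 - -495\right)}{-2969 - 495} - 2123088} = \frac{1}{\frac{2 \left(599 + 495\right)}{-3464} - 2123088} = \frac{1}{2 \left(- \frac{1}{3464}\right) 1094 - 2123088} = \frac{1}{- \frac{547}{866} - 2123088} = \frac{1}{- \frac{1838594755}{866}} = - \frac{866}{1838594755}$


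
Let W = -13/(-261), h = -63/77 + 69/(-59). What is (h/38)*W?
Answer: -2795/1072797 ≈ -0.0026053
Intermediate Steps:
h = -1290/649 (h = -63*1/77 + 69*(-1/59) = -9/11 - 69/59 = -1290/649 ≈ -1.9877)
W = 13/261 (W = -13*(-1/261) = 13/261 ≈ 0.049808)
(h/38)*W = -1290/649/38*(13/261) = -1290/649*1/38*(13/261) = -645/12331*13/261 = -2795/1072797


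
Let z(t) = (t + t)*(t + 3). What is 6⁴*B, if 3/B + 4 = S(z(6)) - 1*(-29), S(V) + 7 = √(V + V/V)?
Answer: 69984/215 - 3888*√109/215 ≈ 136.71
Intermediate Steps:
z(t) = 2*t*(3 + t) (z(t) = (2*t)*(3 + t) = 2*t*(3 + t))
S(V) = -7 + √(1 + V) (S(V) = -7 + √(V + V/V) = -7 + √(V + 1) = -7 + √(1 + V))
B = 3/(18 + √109) (B = 3/(-4 + ((-7 + √(1 + 2*6*(3 + 6))) - 1*(-29))) = 3/(-4 + ((-7 + √(1 + 2*6*9)) + 29)) = 3/(-4 + ((-7 + √(1 + 108)) + 29)) = 3/(-4 + ((-7 + √109) + 29)) = 3/(-4 + (22 + √109)) = 3/(18 + √109) ≈ 0.10548)
6⁴*B = 6⁴*(54/215 - 3*√109/215) = 1296*(54/215 - 3*√109/215) = 69984/215 - 3888*√109/215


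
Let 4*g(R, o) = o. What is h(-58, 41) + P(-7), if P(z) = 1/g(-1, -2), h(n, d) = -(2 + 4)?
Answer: -8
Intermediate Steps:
g(R, o) = o/4
h(n, d) = -6 (h(n, d) = -1*6 = -6)
P(z) = -2 (P(z) = 1/((¼)*(-2)) = 1/(-½) = -2)
h(-58, 41) + P(-7) = -6 - 2 = -8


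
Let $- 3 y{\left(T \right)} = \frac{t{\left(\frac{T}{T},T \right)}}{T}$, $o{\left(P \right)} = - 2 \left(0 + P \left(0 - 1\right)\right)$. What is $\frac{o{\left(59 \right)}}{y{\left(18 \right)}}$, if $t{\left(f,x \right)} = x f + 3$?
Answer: $- \frac{2124}{7} \approx -303.43$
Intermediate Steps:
$t{\left(f,x \right)} = 3 + f x$ ($t{\left(f,x \right)} = f x + 3 = 3 + f x$)
$o{\left(P \right)} = 2 P$ ($o{\left(P \right)} = - 2 \left(0 + P \left(-1\right)\right) = - 2 \left(0 - P\right) = - 2 \left(- P\right) = 2 P$)
$y{\left(T \right)} = - \frac{3 + T}{3 T}$ ($y{\left(T \right)} = - \frac{\left(3 + \frac{T}{T} T\right) \frac{1}{T}}{3} = - \frac{\left(3 + 1 T\right) \frac{1}{T}}{3} = - \frac{\left(3 + T\right) \frac{1}{T}}{3} = - \frac{\frac{1}{T} \left(3 + T\right)}{3} = - \frac{3 + T}{3 T}$)
$\frac{o{\left(59 \right)}}{y{\left(18 \right)}} = \frac{2 \cdot 59}{\frac{1}{3} \cdot \frac{1}{18} \left(-3 - 18\right)} = \frac{118}{\frac{1}{3} \cdot \frac{1}{18} \left(-3 - 18\right)} = \frac{118}{\frac{1}{3} \cdot \frac{1}{18} \left(-21\right)} = \frac{118}{- \frac{7}{18}} = 118 \left(- \frac{18}{7}\right) = - \frac{2124}{7}$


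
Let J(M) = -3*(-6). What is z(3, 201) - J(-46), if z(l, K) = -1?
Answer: -19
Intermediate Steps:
J(M) = 18
z(3, 201) - J(-46) = -1 - 1*18 = -1 - 18 = -19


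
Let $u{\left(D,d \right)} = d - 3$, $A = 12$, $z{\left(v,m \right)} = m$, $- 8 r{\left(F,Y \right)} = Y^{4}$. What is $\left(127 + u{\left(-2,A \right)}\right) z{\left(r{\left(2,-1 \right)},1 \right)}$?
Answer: $136$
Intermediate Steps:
$r{\left(F,Y \right)} = - \frac{Y^{4}}{8}$
$u{\left(D,d \right)} = -3 + d$ ($u{\left(D,d \right)} = d - 3 = -3 + d$)
$\left(127 + u{\left(-2,A \right)}\right) z{\left(r{\left(2,-1 \right)},1 \right)} = \left(127 + \left(-3 + 12\right)\right) 1 = \left(127 + 9\right) 1 = 136 \cdot 1 = 136$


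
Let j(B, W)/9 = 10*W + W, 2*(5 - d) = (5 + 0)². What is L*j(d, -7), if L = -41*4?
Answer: 113652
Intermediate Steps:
d = -15/2 (d = 5 - (5 + 0)²/2 = 5 - ½*5² = 5 - ½*25 = 5 - 25/2 = -15/2 ≈ -7.5000)
j(B, W) = 99*W (j(B, W) = 9*(10*W + W) = 9*(11*W) = 99*W)
L = -164
L*j(d, -7) = -16236*(-7) = -164*(-693) = 113652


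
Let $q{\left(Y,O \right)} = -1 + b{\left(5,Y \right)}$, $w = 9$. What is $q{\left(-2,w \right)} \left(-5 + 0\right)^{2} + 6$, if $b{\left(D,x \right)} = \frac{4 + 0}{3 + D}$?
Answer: $- \frac{13}{2} \approx -6.5$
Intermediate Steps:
$b{\left(D,x \right)} = \frac{4}{3 + D}$
$q{\left(Y,O \right)} = - \frac{1}{2}$ ($q{\left(Y,O \right)} = -1 + \frac{4}{3 + 5} = -1 + \frac{4}{8} = -1 + 4 \cdot \frac{1}{8} = -1 + \frac{1}{2} = - \frac{1}{2}$)
$q{\left(-2,w \right)} \left(-5 + 0\right)^{2} + 6 = - \frac{\left(-5 + 0\right)^{2}}{2} + 6 = - \frac{\left(-5\right)^{2}}{2} + 6 = \left(- \frac{1}{2}\right) 25 + 6 = - \frac{25}{2} + 6 = - \frac{13}{2}$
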